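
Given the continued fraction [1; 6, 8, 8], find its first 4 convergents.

Using the convergent recurrence p_i = a_i*p_{i-1} + p_{i-2}, q_i = a_i*q_{i-1} + q_{i-2} with p_{-2}=0, p_{-1}=1, q_{-2}=1, q_{-1}=0:
  i=0: a_0=1, p_0 = 1*1 + 0 = 1, q_0 = 1*0 + 1 = 1.
  i=1: a_1=6, p_1 = 6*1 + 1 = 7, q_1 = 6*1 + 0 = 6.
  i=2: a_2=8, p_2 = 8*7 + 1 = 57, q_2 = 8*6 + 1 = 49.
  i=3: a_3=8, p_3 = 8*57 + 7 = 463, q_3 = 8*49 + 6 = 398.

1/1, 7/6, 57/49, 463/398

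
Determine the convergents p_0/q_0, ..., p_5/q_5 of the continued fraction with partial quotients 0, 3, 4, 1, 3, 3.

Using the convergent recurrence p_i = a_i*p_{i-1} + p_{i-2}, q_i = a_i*q_{i-1} + q_{i-2} with p_{-2}=0, p_{-1}=1, q_{-2}=1, q_{-1}=0:
  i=0: a_0=0, p_0 = 0*1 + 0 = 0, q_0 = 0*0 + 1 = 1.
  i=1: a_1=3, p_1 = 3*0 + 1 = 1, q_1 = 3*1 + 0 = 3.
  i=2: a_2=4, p_2 = 4*1 + 0 = 4, q_2 = 4*3 + 1 = 13.
  i=3: a_3=1, p_3 = 1*4 + 1 = 5, q_3 = 1*13 + 3 = 16.
  i=4: a_4=3, p_4 = 3*5 + 4 = 19, q_4 = 3*16 + 13 = 61.
  i=5: a_5=3, p_5 = 3*19 + 5 = 62, q_5 = 3*61 + 16 = 199.

0/1, 1/3, 4/13, 5/16, 19/61, 62/199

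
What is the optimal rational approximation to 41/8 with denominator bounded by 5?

Expand x = 41/8 as a continued fraction with the Euclidean algorithm:
  41 = 5*8 + 1, so a_0 = 5.
  8 = 8*1 + 0, so a_1 = 8.
so x = [5; 8].
Convergents (p_i = a_i*p_{i-1} + p_{i-2}, q_i = a_i*q_{i-1} + q_{i-2} with p_{-2}=0, p_{-1}=1, q_{-2}=1, q_{-1}=0), until the denominator exceeds 5:
  i=0: a_0=5, p_0 = 5*1 + 0 = 5, q_0 = 5*0 + 1 = 1.
  i=1: a_1=8, p_1 = 8*5 + 1 = 41, q_1 = 8*1 + 0 = 8.
q_1 = 8 > 5, so the last convergent with denominator <= 5 is p_0/q_0 = 5/1.
The closest fraction with denominator <= 5 is either p_0/q_0 or the intermediate fraction (k*p_0 + p_{-1})/(k*q_0 + q_{-1}) with the largest k >= 1 whose denominator stays <= 5; these approach x as k grows, and every other convergent or intermediate fraction in range is farther away.
Largest k: floor((5 - q_{-1})/q_0) = floor((5 - 0)/1) = 5 (using the seeds p_{-1} = 1, q_{-1} = 0).
That gives (5*5 + 1)/(5*1 + 0) = 26/5.
Compare the errors: |x - 5/1| = |41*1 - 5*8|/(8*1) = 1/8, and |x - 26/5| = |41*5 - 26*8|/(8*5) = 3/40.
Cross-multiplying, 3*8 = 24 < 40 = 1*40, so 3/40 is smaller: the intermediate fraction 26/5 is closer to x than 5/1.

26/5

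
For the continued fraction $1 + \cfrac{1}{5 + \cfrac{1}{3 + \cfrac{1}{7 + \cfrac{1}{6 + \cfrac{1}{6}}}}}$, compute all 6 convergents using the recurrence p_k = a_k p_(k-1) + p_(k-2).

1/1, 6/5, 19/16, 139/117, 853/718, 5257/4425

Using the convergent recurrence p_i = a_i*p_{i-1} + p_{i-2}, q_i = a_i*q_{i-1} + q_{i-2} with p_{-2}=0, p_{-1}=1, q_{-2}=1, q_{-1}=0:
  i=0: a_0=1, p_0 = 1*1 + 0 = 1, q_0 = 1*0 + 1 = 1.
  i=1: a_1=5, p_1 = 5*1 + 1 = 6, q_1 = 5*1 + 0 = 5.
  i=2: a_2=3, p_2 = 3*6 + 1 = 19, q_2 = 3*5 + 1 = 16.
  i=3: a_3=7, p_3 = 7*19 + 6 = 139, q_3 = 7*16 + 5 = 117.
  i=4: a_4=6, p_4 = 6*139 + 19 = 853, q_4 = 6*117 + 16 = 718.
  i=5: a_5=6, p_5 = 6*853 + 139 = 5257, q_5 = 6*718 + 117 = 4425.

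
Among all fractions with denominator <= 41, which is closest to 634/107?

Expand x = 634/107 as a continued fraction with the Euclidean algorithm:
  634 = 5*107 + 99, so a_0 = 5.
  107 = 1*99 + 8, so a_1 = 1.
  99 = 12*8 + 3, so a_2 = 12.
  8 = 2*3 + 2, so a_3 = 2.
  3 = 1*2 + 1, so a_4 = 1.
  2 = 2*1 + 0, so a_5 = 2.
so x = [5; 1, 12, 2, 1, 2].
Convergents (p_i = a_i*p_{i-1} + p_{i-2}, q_i = a_i*q_{i-1} + q_{i-2} with p_{-2}=0, p_{-1}=1, q_{-2}=1, q_{-1}=0), until the denominator exceeds 41:
  i=0: a_0=5, p_0 = 5*1 + 0 = 5, q_0 = 5*0 + 1 = 1.
  i=1: a_1=1, p_1 = 1*5 + 1 = 6, q_1 = 1*1 + 0 = 1.
  i=2: a_2=12, p_2 = 12*6 + 5 = 77, q_2 = 12*1 + 1 = 13.
  i=3: a_3=2, p_3 = 2*77 + 6 = 160, q_3 = 2*13 + 1 = 27.
  i=4: a_4=1, p_4 = 1*160 + 77 = 237, q_4 = 1*27 + 13 = 40.
  i=5: a_5=2, p_5 = 2*237 + 160 = 634, q_5 = 2*40 + 27 = 107.
q_5 = 107 > 41, so the last convergent with denominator <= 41 is p_4/q_4 = 237/40.
The closest fraction with denominator <= 41 is either p_4/q_4 or the intermediate fraction (k*p_4 + p_3)/(k*q_4 + q_3) with the largest k >= 1 whose denominator stays <= 41; these approach x as k grows, and every other convergent or intermediate fraction in range is farther away.
Largest k: floor((41 - q_3)/q_4) = floor((41 - 27)/40) = 0.
Since k = 0, no intermediate fraction beyond p_4/q_4 has denominator <= 41, so the convergent 237/40 is the closest (its error is |634*40 - 237*107|/(107*40) = 1/4280).

237/40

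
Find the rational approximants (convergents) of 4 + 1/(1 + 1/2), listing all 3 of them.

Using the convergent recurrence p_i = a_i*p_{i-1} + p_{i-2}, q_i = a_i*q_{i-1} + q_{i-2} with p_{-2}=0, p_{-1}=1, q_{-2}=1, q_{-1}=0:
  i=0: a_0=4, p_0 = 4*1 + 0 = 4, q_0 = 4*0 + 1 = 1.
  i=1: a_1=1, p_1 = 1*4 + 1 = 5, q_1 = 1*1 + 0 = 1.
  i=2: a_2=2, p_2 = 2*5 + 4 = 14, q_2 = 2*1 + 1 = 3.

4/1, 5/1, 14/3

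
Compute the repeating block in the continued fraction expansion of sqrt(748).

Write x_i = (sqrt(748) + m_i)/d_i with (m_0, d_0) = (0, 1). a_0 = floor(sqrt(748)) = 27, since 27^2 = 729 <= 748 < 784 = 28^2.
Iterate m_{i+1} = d_i*a_i - m_i, d_{i+1} = (748 - m_{i+1}^2)/d_i, a_{i+1} = floor((a_0 + m_{i+1})/d_{i+1}):
  m_1 = 1*27 - 0 = 27, d_1 = (748 - 27^2)/1 = 19/1 = 19, a_1 = floor((27 + 27)/19) = 2.
  m_2 = 19*2 - 27 = 11, d_2 = (748 - 11^2)/19 = 627/19 = 33, a_2 = floor((27 + 11)/33) = 1.
  m_3 = 33*1 - 11 = 22, d_3 = (748 - 22^2)/33 = 264/33 = 8, a_3 = floor((27 + 22)/8) = 6.
  m_4 = 8*6 - 22 = 26, d_4 = (748 - 26^2)/8 = 72/8 = 9, a_4 = floor((27 + 26)/9) = 5.
  m_5 = 9*5 - 26 = 19, d_5 = (748 - 19^2)/9 = 387/9 = 43, a_5 = floor((27 + 19)/43) = 1.
  m_6 = 43*1 - 19 = 24, d_6 = (748 - 24^2)/43 = 172/43 = 4, a_6 = floor((27 + 24)/4) = 12.
  m_7 = 4*12 - 24 = 24, d_7 = (748 - 24^2)/4 = 172/4 = 43, a_7 = floor((27 + 24)/43) = 1.
  m_8 = 43*1 - 24 = 19, d_8 = (748 - 19^2)/43 = 387/43 = 9, a_8 = floor((27 + 19)/9) = 5.
  m_9 = 9*5 - 19 = 26, d_9 = (748 - 26^2)/9 = 72/9 = 8, a_9 = floor((27 + 26)/8) = 6.
  m_10 = 8*6 - 26 = 22, d_10 = (748 - 22^2)/8 = 264/8 = 33, a_10 = floor((27 + 22)/33) = 1.
  m_11 = 33*1 - 22 = 11, d_11 = (748 - 11^2)/33 = 627/33 = 19, a_11 = floor((27 + 11)/19) = 2.
  m_12 = 19*2 - 11 = 27, d_12 = (748 - 27^2)/19 = 19/19 = 1, a_12 = floor((27 + 27)/1) = 54.
  m_13 = 1*54 - 27 = 27, d_13 = (748 - 27^2)/1 = 19/1 = 19: (m_13, d_13) = (m_1, d_1) = (27, 19), so from here the quotients repeat a_1, ..., a_12; the period length is 12.
Hence the expansion of sqrt(748) is a_0 = 27 followed by the repeating block 2, 1, 6, 5, 1, 12, 1, 5, 6, 1, 2, 54 (period 12).

[27; (2, 1, 6, 5, 1, 12, 1, 5, 6, 1, 2, 54)]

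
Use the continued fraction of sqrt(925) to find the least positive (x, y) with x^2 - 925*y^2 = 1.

First expand sqrt(925) as a continued fraction. With x_i = (sqrt(925) + m_i)/d_i and (m_0, d_0) = (0, 1): a_0 = floor(sqrt(925)) = 30, since 30^2 = 900 <= 925 < 961 = 31^2.
Iterate m_{i+1} = d_i*a_i - m_i, d_{i+1} = (925 - m_{i+1}^2)/d_i, a_{i+1} = floor((a_0 + m_{i+1})/d_{i+1}):
  m_1 = 1*30 - 0 = 30, d_1 = (925 - 30^2)/1 = 25/1 = 25, a_1 = floor((30 + 30)/25) = 2.
  m_2 = 25*2 - 30 = 20, d_2 = (925 - 20^2)/25 = 525/25 = 21, a_2 = floor((30 + 20)/21) = 2.
  m_3 = 21*2 - 20 = 22, d_3 = (925 - 22^2)/21 = 441/21 = 21, a_3 = floor((30 + 22)/21) = 2.
  m_4 = 21*2 - 22 = 20, d_4 = (925 - 20^2)/21 = 525/21 = 25, a_4 = floor((30 + 20)/25) = 2.
  m_5 = 25*2 - 20 = 30, d_5 = (925 - 30^2)/25 = 25/25 = 1, a_5 = floor((30 + 30)/1) = 60.
  m_6 = 1*60 - 30 = 30, d_6 = (925 - 30^2)/1 = 25/1 = 25: (m_6, d_6) = (m_1, d_1) = (30, 25), so from here the quotients repeat a_1, ..., a_5; the period length is 5.
So sqrt(925) = [30; (2, 2, 2, 2, 60)] with period length k = 5.
k is odd, so (p_{k-1}, q_{k-1}) only solves x^2 - 925y^2 = -1 and the fundamental solution of x^2 - 925y^2 = 1 is (p_{2k-1}, q_{2k-1}) = (p_9, q_9); compute convergents through index 9, running through the period twice.
Convergents (p_i = a_i*p_{i-1} + p_{i-2}, q_i = a_i*q_{i-1} + q_{i-2} with p_{-2}=0, p_{-1}=1, q_{-2}=1, q_{-1}=0):
  i=0: a_0=30, p_0 = 30*1 + 0 = 30, q_0 = 30*0 + 1 = 1.
  i=1: a_1=2, p_1 = 2*30 + 1 = 61, q_1 = 2*1 + 0 = 2.
  i=2: a_2=2, p_2 = 2*61 + 30 = 152, q_2 = 2*2 + 1 = 5.
  i=3: a_3=2, p_3 = 2*152 + 61 = 365, q_3 = 2*5 + 2 = 12.
  i=4: a_4=2, p_4 = 2*365 + 152 = 882, q_4 = 2*12 + 5 = 29.
  i=5: a_5=60, p_5 = 60*882 + 365 = 53285, q_5 = 60*29 + 12 = 1752.
  i=6: a_6=2, p_6 = 2*53285 + 882 = 107452, q_6 = 2*1752 + 29 = 3533.
  i=7: a_7=2, p_7 = 2*107452 + 53285 = 268189, q_7 = 2*3533 + 1752 = 8818.
  i=8: a_8=2, p_8 = 2*268189 + 107452 = 643830, q_8 = 2*8818 + 3533 = 21169.
  i=9: a_9=2, p_9 = 2*643830 + 268189 = 1555849, q_9 = 2*21169 + 8818 = 51156.
Indeed p_4^2 - 925*q_4^2 = 777924 - 777925 = -1, not +1.
Check: 1555849^2 - 925*51156^2 = 2420666110801 - 2420666110800 = 1, so (x, y) = (1555849, 51156) solves the equation, and by the theorem it is the least positive solution.

(x, y) = (1555849, 51156)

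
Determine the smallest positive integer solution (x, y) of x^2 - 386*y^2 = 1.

(x, y) = (111555, 5678)

First expand sqrt(386) as a continued fraction. With x_i = (sqrt(386) + m_i)/d_i and (m_0, d_0) = (0, 1): a_0 = floor(sqrt(386)) = 19, since 19^2 = 361 <= 386 < 400 = 20^2.
Iterate m_{i+1} = d_i*a_i - m_i, d_{i+1} = (386 - m_{i+1}^2)/d_i, a_{i+1} = floor((a_0 + m_{i+1})/d_{i+1}):
  m_1 = 1*19 - 0 = 19, d_1 = (386 - 19^2)/1 = 25/1 = 25, a_1 = floor((19 + 19)/25) = 1.
  m_2 = 25*1 - 19 = 6, d_2 = (386 - 6^2)/25 = 350/25 = 14, a_2 = floor((19 + 6)/14) = 1.
  m_3 = 14*1 - 6 = 8, d_3 = (386 - 8^2)/14 = 322/14 = 23, a_3 = floor((19 + 8)/23) = 1.
  m_4 = 23*1 - 8 = 15, d_4 = (386 - 15^2)/23 = 161/23 = 7, a_4 = floor((19 + 15)/7) = 4.
  m_5 = 7*4 - 15 = 13, d_5 = (386 - 13^2)/7 = 217/7 = 31, a_5 = floor((19 + 13)/31) = 1.
  m_6 = 31*1 - 13 = 18, d_6 = (386 - 18^2)/31 = 62/31 = 2, a_6 = floor((19 + 18)/2) = 18.
  m_7 = 2*18 - 18 = 18, d_7 = (386 - 18^2)/2 = 62/2 = 31, a_7 = floor((19 + 18)/31) = 1.
  m_8 = 31*1 - 18 = 13, d_8 = (386 - 13^2)/31 = 217/31 = 7, a_8 = floor((19 + 13)/7) = 4.
  m_9 = 7*4 - 13 = 15, d_9 = (386 - 15^2)/7 = 161/7 = 23, a_9 = floor((19 + 15)/23) = 1.
  m_10 = 23*1 - 15 = 8, d_10 = (386 - 8^2)/23 = 322/23 = 14, a_10 = floor((19 + 8)/14) = 1.
  m_11 = 14*1 - 8 = 6, d_11 = (386 - 6^2)/14 = 350/14 = 25, a_11 = floor((19 + 6)/25) = 1.
  m_12 = 25*1 - 6 = 19, d_12 = (386 - 19^2)/25 = 25/25 = 1, a_12 = floor((19 + 19)/1) = 38.
  m_13 = 1*38 - 19 = 19, d_13 = (386 - 19^2)/1 = 25/1 = 25: (m_13, d_13) = (m_1, d_1) = (19, 25), so from here the quotients repeat a_1, ..., a_12; the period length is 12.
So sqrt(386) = [19; (1, 1, 1, 4, 1, 18, 1, 4, 1, 1, 1, 38)] with period length k = 12.
k is even, so the fundamental solution of x^2 - 386y^2 = 1 is (p_{k-1}, q_{k-1}) = (p_11, q_11); compute convergents through index 11.
Convergents (p_i = a_i*p_{i-1} + p_{i-2}, q_i = a_i*q_{i-1} + q_{i-2} with p_{-2}=0, p_{-1}=1, q_{-2}=1, q_{-1}=0):
  i=0: a_0=19, p_0 = 19*1 + 0 = 19, q_0 = 19*0 + 1 = 1.
  i=1: a_1=1, p_1 = 1*19 + 1 = 20, q_1 = 1*1 + 0 = 1.
  i=2: a_2=1, p_2 = 1*20 + 19 = 39, q_2 = 1*1 + 1 = 2.
  i=3: a_3=1, p_3 = 1*39 + 20 = 59, q_3 = 1*2 + 1 = 3.
  i=4: a_4=4, p_4 = 4*59 + 39 = 275, q_4 = 4*3 + 2 = 14.
  i=5: a_5=1, p_5 = 1*275 + 59 = 334, q_5 = 1*14 + 3 = 17.
  i=6: a_6=18, p_6 = 18*334 + 275 = 6287, q_6 = 18*17 + 14 = 320.
  i=7: a_7=1, p_7 = 1*6287 + 334 = 6621, q_7 = 1*320 + 17 = 337.
  i=8: a_8=4, p_8 = 4*6621 + 6287 = 32771, q_8 = 4*337 + 320 = 1668.
  i=9: a_9=1, p_9 = 1*32771 + 6621 = 39392, q_9 = 1*1668 + 337 = 2005.
  i=10: a_10=1, p_10 = 1*39392 + 32771 = 72163, q_10 = 1*2005 + 1668 = 3673.
  i=11: a_11=1, p_11 = 1*72163 + 39392 = 111555, q_11 = 1*3673 + 2005 = 5678.
Check: 111555^2 - 386*5678^2 = 12444518025 - 12444518024 = 1, so (x, y) = (111555, 5678) solves the equation, and by the theorem it is the least positive solution.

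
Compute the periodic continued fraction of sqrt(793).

[28; (6, 4, 6, 56)]

Write x_i = (sqrt(793) + m_i)/d_i with (m_0, d_0) = (0, 1). a_0 = floor(sqrt(793)) = 28, since 28^2 = 784 <= 793 < 841 = 29^2.
Iterate m_{i+1} = d_i*a_i - m_i, d_{i+1} = (793 - m_{i+1}^2)/d_i, a_{i+1} = floor((a_0 + m_{i+1})/d_{i+1}):
  m_1 = 1*28 - 0 = 28, d_1 = (793 - 28^2)/1 = 9/1 = 9, a_1 = floor((28 + 28)/9) = 6.
  m_2 = 9*6 - 28 = 26, d_2 = (793 - 26^2)/9 = 117/9 = 13, a_2 = floor((28 + 26)/13) = 4.
  m_3 = 13*4 - 26 = 26, d_3 = (793 - 26^2)/13 = 117/13 = 9, a_3 = floor((28 + 26)/9) = 6.
  m_4 = 9*6 - 26 = 28, d_4 = (793 - 28^2)/9 = 9/9 = 1, a_4 = floor((28 + 28)/1) = 56.
  m_5 = 1*56 - 28 = 28, d_5 = (793 - 28^2)/1 = 9/1 = 9: (m_5, d_5) = (m_1, d_1) = (28, 9), so from here the quotients repeat a_1, ..., a_4; the period length is 4.
Hence the expansion of sqrt(793) is a_0 = 28 followed by the repeating block 6, 4, 6, 56 (period 4).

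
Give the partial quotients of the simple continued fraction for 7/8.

Run the Euclidean algorithm on 7 and 8; the successive quotients are the partial quotients a_0, a_1, ... (each step inverts the fractional part left over by the previous one):
  7 = 0*8 + 7, so a_0 = 0.
  8 = 1*7 + 1, so a_1 = 1.
  7 = 7*1 + 0, so a_2 = 7.
The remainder reaches 0 after 3 divisions, so the expansion has 3 partial quotients, read off in order.

[0; 1, 7]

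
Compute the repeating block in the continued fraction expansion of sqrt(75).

[8; (1, 1, 1, 16)]

Write x_i = (sqrt(75) + m_i)/d_i with (m_0, d_0) = (0, 1). a_0 = floor(sqrt(75)) = 8, since 8^2 = 64 <= 75 < 81 = 9^2.
Iterate m_{i+1} = d_i*a_i - m_i, d_{i+1} = (75 - m_{i+1}^2)/d_i, a_{i+1} = floor((a_0 + m_{i+1})/d_{i+1}):
  m_1 = 1*8 - 0 = 8, d_1 = (75 - 8^2)/1 = 11/1 = 11, a_1 = floor((8 + 8)/11) = 1.
  m_2 = 11*1 - 8 = 3, d_2 = (75 - 3^2)/11 = 66/11 = 6, a_2 = floor((8 + 3)/6) = 1.
  m_3 = 6*1 - 3 = 3, d_3 = (75 - 3^2)/6 = 66/6 = 11, a_3 = floor((8 + 3)/11) = 1.
  m_4 = 11*1 - 3 = 8, d_4 = (75 - 8^2)/11 = 11/11 = 1, a_4 = floor((8 + 8)/1) = 16.
  m_5 = 1*16 - 8 = 8, d_5 = (75 - 8^2)/1 = 11/1 = 11: (m_5, d_5) = (m_1, d_1) = (8, 11), so from here the quotients repeat a_1, ..., a_4; the period length is 4.
Hence the expansion of sqrt(75) is a_0 = 8 followed by the repeating block 1, 1, 1, 16 (period 4).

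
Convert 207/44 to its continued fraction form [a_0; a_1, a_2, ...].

Run the Euclidean algorithm on 207 and 44; the successive quotients are the partial quotients a_0, a_1, ... (each step inverts the fractional part left over by the previous one):
  207 = 4*44 + 31, so a_0 = 4.
  44 = 1*31 + 13, so a_1 = 1.
  31 = 2*13 + 5, so a_2 = 2.
  13 = 2*5 + 3, so a_3 = 2.
  5 = 1*3 + 2, so a_4 = 1.
  3 = 1*2 + 1, so a_5 = 1.
  2 = 2*1 + 0, so a_6 = 2.
The remainder reaches 0 after 7 divisions, so the expansion has 7 partial quotients, read off in order.

[4; 1, 2, 2, 1, 1, 2]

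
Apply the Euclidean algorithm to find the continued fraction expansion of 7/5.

Run the Euclidean algorithm on 7 and 5; the successive quotients are the partial quotients a_0, a_1, ... (each step inverts the fractional part left over by the previous one):
  7 = 1*5 + 2, so a_0 = 1.
  5 = 2*2 + 1, so a_1 = 2.
  2 = 2*1 + 0, so a_2 = 2.
The remainder reaches 0 after 3 divisions, so the expansion has 3 partial quotients, read off in order.

[1; 2, 2]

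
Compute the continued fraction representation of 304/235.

[1; 3, 2, 2, 6, 2]

Run the Euclidean algorithm on 304 and 235; the successive quotients are the partial quotients a_0, a_1, ... (each step inverts the fractional part left over by the previous one):
  304 = 1*235 + 69, so a_0 = 1.
  235 = 3*69 + 28, so a_1 = 3.
  69 = 2*28 + 13, so a_2 = 2.
  28 = 2*13 + 2, so a_3 = 2.
  13 = 6*2 + 1, so a_4 = 6.
  2 = 2*1 + 0, so a_5 = 2.
The remainder reaches 0 after 6 divisions, so the expansion has 6 partial quotients, read off in order.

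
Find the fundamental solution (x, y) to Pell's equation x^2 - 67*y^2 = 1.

First expand sqrt(67) as a continued fraction. With x_i = (sqrt(67) + m_i)/d_i and (m_0, d_0) = (0, 1): a_0 = floor(sqrt(67)) = 8, since 8^2 = 64 <= 67 < 81 = 9^2.
Iterate m_{i+1} = d_i*a_i - m_i, d_{i+1} = (67 - m_{i+1}^2)/d_i, a_{i+1} = floor((a_0 + m_{i+1})/d_{i+1}):
  m_1 = 1*8 - 0 = 8, d_1 = (67 - 8^2)/1 = 3/1 = 3, a_1 = floor((8 + 8)/3) = 5.
  m_2 = 3*5 - 8 = 7, d_2 = (67 - 7^2)/3 = 18/3 = 6, a_2 = floor((8 + 7)/6) = 2.
  m_3 = 6*2 - 7 = 5, d_3 = (67 - 5^2)/6 = 42/6 = 7, a_3 = floor((8 + 5)/7) = 1.
  m_4 = 7*1 - 5 = 2, d_4 = (67 - 2^2)/7 = 63/7 = 9, a_4 = floor((8 + 2)/9) = 1.
  m_5 = 9*1 - 2 = 7, d_5 = (67 - 7^2)/9 = 18/9 = 2, a_5 = floor((8 + 7)/2) = 7.
  m_6 = 2*7 - 7 = 7, d_6 = (67 - 7^2)/2 = 18/2 = 9, a_6 = floor((8 + 7)/9) = 1.
  m_7 = 9*1 - 7 = 2, d_7 = (67 - 2^2)/9 = 63/9 = 7, a_7 = floor((8 + 2)/7) = 1.
  m_8 = 7*1 - 2 = 5, d_8 = (67 - 5^2)/7 = 42/7 = 6, a_8 = floor((8 + 5)/6) = 2.
  m_9 = 6*2 - 5 = 7, d_9 = (67 - 7^2)/6 = 18/6 = 3, a_9 = floor((8 + 7)/3) = 5.
  m_10 = 3*5 - 7 = 8, d_10 = (67 - 8^2)/3 = 3/3 = 1, a_10 = floor((8 + 8)/1) = 16.
  m_11 = 1*16 - 8 = 8, d_11 = (67 - 8^2)/1 = 3/1 = 3: (m_11, d_11) = (m_1, d_1) = (8, 3), so from here the quotients repeat a_1, ..., a_10; the period length is 10.
So sqrt(67) = [8; (5, 2, 1, 1, 7, 1, 1, 2, 5, 16)] with period length k = 10.
k is even, so the fundamental solution of x^2 - 67y^2 = 1 is (p_{k-1}, q_{k-1}) = (p_9, q_9); compute convergents through index 9.
Convergents (p_i = a_i*p_{i-1} + p_{i-2}, q_i = a_i*q_{i-1} + q_{i-2} with p_{-2}=0, p_{-1}=1, q_{-2}=1, q_{-1}=0):
  i=0: a_0=8, p_0 = 8*1 + 0 = 8, q_0 = 8*0 + 1 = 1.
  i=1: a_1=5, p_1 = 5*8 + 1 = 41, q_1 = 5*1 + 0 = 5.
  i=2: a_2=2, p_2 = 2*41 + 8 = 90, q_2 = 2*5 + 1 = 11.
  i=3: a_3=1, p_3 = 1*90 + 41 = 131, q_3 = 1*11 + 5 = 16.
  i=4: a_4=1, p_4 = 1*131 + 90 = 221, q_4 = 1*16 + 11 = 27.
  i=5: a_5=7, p_5 = 7*221 + 131 = 1678, q_5 = 7*27 + 16 = 205.
  i=6: a_6=1, p_6 = 1*1678 + 221 = 1899, q_6 = 1*205 + 27 = 232.
  i=7: a_7=1, p_7 = 1*1899 + 1678 = 3577, q_7 = 1*232 + 205 = 437.
  i=8: a_8=2, p_8 = 2*3577 + 1899 = 9053, q_8 = 2*437 + 232 = 1106.
  i=9: a_9=5, p_9 = 5*9053 + 3577 = 48842, q_9 = 5*1106 + 437 = 5967.
Check: 48842^2 - 67*5967^2 = 2385540964 - 2385540963 = 1, so (x, y) = (48842, 5967) solves the equation, and by the theorem it is the least positive solution.

(x, y) = (48842, 5967)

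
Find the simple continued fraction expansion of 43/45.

Run the Euclidean algorithm on 43 and 45; the successive quotients are the partial quotients a_0, a_1, ... (each step inverts the fractional part left over by the previous one):
  43 = 0*45 + 43, so a_0 = 0.
  45 = 1*43 + 2, so a_1 = 1.
  43 = 21*2 + 1, so a_2 = 21.
  2 = 2*1 + 0, so a_3 = 2.
The remainder reaches 0 after 4 divisions, so the expansion has 4 partial quotients, read off in order.

[0; 1, 21, 2]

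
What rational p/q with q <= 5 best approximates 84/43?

Expand x = 84/43 as a continued fraction with the Euclidean algorithm:
  84 = 1*43 + 41, so a_0 = 1.
  43 = 1*41 + 2, so a_1 = 1.
  41 = 20*2 + 1, so a_2 = 20.
  2 = 2*1 + 0, so a_3 = 2.
so x = [1; 1, 20, 2].
Convergents (p_i = a_i*p_{i-1} + p_{i-2}, q_i = a_i*q_{i-1} + q_{i-2} with p_{-2}=0, p_{-1}=1, q_{-2}=1, q_{-1}=0), until the denominator exceeds 5:
  i=0: a_0=1, p_0 = 1*1 + 0 = 1, q_0 = 1*0 + 1 = 1.
  i=1: a_1=1, p_1 = 1*1 + 1 = 2, q_1 = 1*1 + 0 = 1.
  i=2: a_2=20, p_2 = 20*2 + 1 = 41, q_2 = 20*1 + 1 = 21.
q_2 = 21 > 5, so the last convergent with denominator <= 5 is p_1/q_1 = 2/1.
The closest fraction with denominator <= 5 is either p_1/q_1 or the intermediate fraction (k*p_1 + p_0)/(k*q_1 + q_0) with the largest k >= 1 whose denominator stays <= 5; these approach x as k grows, and every other convergent or intermediate fraction in range is farther away.
Largest k: floor((5 - q_0)/q_1) = floor((5 - 1)/1) = 4.
That gives (4*2 + 1)/(4*1 + 1) = 9/5.
Compare the errors: |x - 2/1| = |84*1 - 2*43|/(43*1) = 2/43, and |x - 9/5| = |84*5 - 9*43|/(43*5) = 33/215.
Cross-multiplying, 2*215 = 430 < 1419 = 33*43, so 2/43 is smaller: the convergent 2/1 is closer to x than 9/5.

2/1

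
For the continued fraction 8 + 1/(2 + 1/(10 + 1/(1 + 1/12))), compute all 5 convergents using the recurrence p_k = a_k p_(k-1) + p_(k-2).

8/1, 17/2, 178/21, 195/23, 2518/297

Using the convergent recurrence p_i = a_i*p_{i-1} + p_{i-2}, q_i = a_i*q_{i-1} + q_{i-2} with p_{-2}=0, p_{-1}=1, q_{-2}=1, q_{-1}=0:
  i=0: a_0=8, p_0 = 8*1 + 0 = 8, q_0 = 8*0 + 1 = 1.
  i=1: a_1=2, p_1 = 2*8 + 1 = 17, q_1 = 2*1 + 0 = 2.
  i=2: a_2=10, p_2 = 10*17 + 8 = 178, q_2 = 10*2 + 1 = 21.
  i=3: a_3=1, p_3 = 1*178 + 17 = 195, q_3 = 1*21 + 2 = 23.
  i=4: a_4=12, p_4 = 12*195 + 178 = 2518, q_4 = 12*23 + 21 = 297.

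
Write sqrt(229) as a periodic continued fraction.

[15; (7, 1, 1, 7, 30)]

Write x_i = (sqrt(229) + m_i)/d_i with (m_0, d_0) = (0, 1). a_0 = floor(sqrt(229)) = 15, since 15^2 = 225 <= 229 < 256 = 16^2.
Iterate m_{i+1} = d_i*a_i - m_i, d_{i+1} = (229 - m_{i+1}^2)/d_i, a_{i+1} = floor((a_0 + m_{i+1})/d_{i+1}):
  m_1 = 1*15 - 0 = 15, d_1 = (229 - 15^2)/1 = 4/1 = 4, a_1 = floor((15 + 15)/4) = 7.
  m_2 = 4*7 - 15 = 13, d_2 = (229 - 13^2)/4 = 60/4 = 15, a_2 = floor((15 + 13)/15) = 1.
  m_3 = 15*1 - 13 = 2, d_3 = (229 - 2^2)/15 = 225/15 = 15, a_3 = floor((15 + 2)/15) = 1.
  m_4 = 15*1 - 2 = 13, d_4 = (229 - 13^2)/15 = 60/15 = 4, a_4 = floor((15 + 13)/4) = 7.
  m_5 = 4*7 - 13 = 15, d_5 = (229 - 15^2)/4 = 4/4 = 1, a_5 = floor((15 + 15)/1) = 30.
  m_6 = 1*30 - 15 = 15, d_6 = (229 - 15^2)/1 = 4/1 = 4: (m_6, d_6) = (m_1, d_1) = (15, 4), so from here the quotients repeat a_1, ..., a_5; the period length is 5.
Hence the expansion of sqrt(229) is a_0 = 15 followed by the repeating block 7, 1, 1, 7, 30 (period 5).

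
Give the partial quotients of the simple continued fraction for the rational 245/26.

Run the Euclidean algorithm on 245 and 26; the successive quotients are the partial quotients a_0, a_1, ... (each step inverts the fractional part left over by the previous one):
  245 = 9*26 + 11, so a_0 = 9.
  26 = 2*11 + 4, so a_1 = 2.
  11 = 2*4 + 3, so a_2 = 2.
  4 = 1*3 + 1, so a_3 = 1.
  3 = 3*1 + 0, so a_4 = 3.
The remainder reaches 0 after 5 divisions, so the expansion has 5 partial quotients, read off in order.

[9; 2, 2, 1, 3]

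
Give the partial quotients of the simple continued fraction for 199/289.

Run the Euclidean algorithm on 199 and 289; the successive quotients are the partial quotients a_0, a_1, ... (each step inverts the fractional part left over by the previous one):
  199 = 0*289 + 199, so a_0 = 0.
  289 = 1*199 + 90, so a_1 = 1.
  199 = 2*90 + 19, so a_2 = 2.
  90 = 4*19 + 14, so a_3 = 4.
  19 = 1*14 + 5, so a_4 = 1.
  14 = 2*5 + 4, so a_5 = 2.
  5 = 1*4 + 1, so a_6 = 1.
  4 = 4*1 + 0, so a_7 = 4.
The remainder reaches 0 after 8 divisions, so the expansion has 8 partial quotients, read off in order.

[0; 1, 2, 4, 1, 2, 1, 4]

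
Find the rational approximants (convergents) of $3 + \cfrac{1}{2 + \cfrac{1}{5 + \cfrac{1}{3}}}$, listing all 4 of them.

3/1, 7/2, 38/11, 121/35

Using the convergent recurrence p_i = a_i*p_{i-1} + p_{i-2}, q_i = a_i*q_{i-1} + q_{i-2} with p_{-2}=0, p_{-1}=1, q_{-2}=1, q_{-1}=0:
  i=0: a_0=3, p_0 = 3*1 + 0 = 3, q_0 = 3*0 + 1 = 1.
  i=1: a_1=2, p_1 = 2*3 + 1 = 7, q_1 = 2*1 + 0 = 2.
  i=2: a_2=5, p_2 = 5*7 + 3 = 38, q_2 = 5*2 + 1 = 11.
  i=3: a_3=3, p_3 = 3*38 + 7 = 121, q_3 = 3*11 + 2 = 35.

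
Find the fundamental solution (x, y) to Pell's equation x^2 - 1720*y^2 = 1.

First expand sqrt(1720) as a continued fraction. With x_i = (sqrt(1720) + m_i)/d_i and (m_0, d_0) = (0, 1): a_0 = floor(sqrt(1720)) = 41, since 41^2 = 1681 <= 1720 < 1764 = 42^2.
Iterate m_{i+1} = d_i*a_i - m_i, d_{i+1} = (1720 - m_{i+1}^2)/d_i, a_{i+1} = floor((a_0 + m_{i+1})/d_{i+1}):
  m_1 = 1*41 - 0 = 41, d_1 = (1720 - 41^2)/1 = 39/1 = 39, a_1 = floor((41 + 41)/39) = 2.
  m_2 = 39*2 - 41 = 37, d_2 = (1720 - 37^2)/39 = 351/39 = 9, a_2 = floor((41 + 37)/9) = 8.
  m_3 = 9*8 - 37 = 35, d_3 = (1720 - 35^2)/9 = 495/9 = 55, a_3 = floor((41 + 35)/55) = 1.
  m_4 = 55*1 - 35 = 20, d_4 = (1720 - 20^2)/55 = 1320/55 = 24, a_4 = floor((41 + 20)/24) = 2.
  m_5 = 24*2 - 20 = 28, d_5 = (1720 - 28^2)/24 = 936/24 = 39, a_5 = floor((41 + 28)/39) = 1.
  m_6 = 39*1 - 28 = 11, d_6 = (1720 - 11^2)/39 = 1599/39 = 41, a_6 = floor((41 + 11)/41) = 1.
  m_7 = 41*1 - 11 = 30, d_7 = (1720 - 30^2)/41 = 820/41 = 20, a_7 = floor((41 + 30)/20) = 3.
  m_8 = 20*3 - 30 = 30, d_8 = (1720 - 30^2)/20 = 820/20 = 41, a_8 = floor((41 + 30)/41) = 1.
  m_9 = 41*1 - 30 = 11, d_9 = (1720 - 11^2)/41 = 1599/41 = 39, a_9 = floor((41 + 11)/39) = 1.
  m_10 = 39*1 - 11 = 28, d_10 = (1720 - 28^2)/39 = 936/39 = 24, a_10 = floor((41 + 28)/24) = 2.
  m_11 = 24*2 - 28 = 20, d_11 = (1720 - 20^2)/24 = 1320/24 = 55, a_11 = floor((41 + 20)/55) = 1.
  m_12 = 55*1 - 20 = 35, d_12 = (1720 - 35^2)/55 = 495/55 = 9, a_12 = floor((41 + 35)/9) = 8.
  m_13 = 9*8 - 35 = 37, d_13 = (1720 - 37^2)/9 = 351/9 = 39, a_13 = floor((41 + 37)/39) = 2.
  m_14 = 39*2 - 37 = 41, d_14 = (1720 - 41^2)/39 = 39/39 = 1, a_14 = floor((41 + 41)/1) = 82.
  m_15 = 1*82 - 41 = 41, d_15 = (1720 - 41^2)/1 = 39/1 = 39: (m_15, d_15) = (m_1, d_1) = (41, 39), so from here the quotients repeat a_1, ..., a_14; the period length is 14.
So sqrt(1720) = [41; (2, 8, 1, 2, 1, 1, 3, 1, 1, 2, 1, 8, 2, 82)] with period length k = 14.
k is even, so the fundamental solution of x^2 - 1720y^2 = 1 is (p_{k-1}, q_{k-1}) = (p_13, q_13); compute convergents through index 13.
Convergents (p_i = a_i*p_{i-1} + p_{i-2}, q_i = a_i*q_{i-1} + q_{i-2} with p_{-2}=0, p_{-1}=1, q_{-2}=1, q_{-1}=0):
  i=0: a_0=41, p_0 = 41*1 + 0 = 41, q_0 = 41*0 + 1 = 1.
  i=1: a_1=2, p_1 = 2*41 + 1 = 83, q_1 = 2*1 + 0 = 2.
  i=2: a_2=8, p_2 = 8*83 + 41 = 705, q_2 = 8*2 + 1 = 17.
  i=3: a_3=1, p_3 = 1*705 + 83 = 788, q_3 = 1*17 + 2 = 19.
  i=4: a_4=2, p_4 = 2*788 + 705 = 2281, q_4 = 2*19 + 17 = 55.
  i=5: a_5=1, p_5 = 1*2281 + 788 = 3069, q_5 = 1*55 + 19 = 74.
  i=6: a_6=1, p_6 = 1*3069 + 2281 = 5350, q_6 = 1*74 + 55 = 129.
  i=7: a_7=3, p_7 = 3*5350 + 3069 = 19119, q_7 = 3*129 + 74 = 461.
  i=8: a_8=1, p_8 = 1*19119 + 5350 = 24469, q_8 = 1*461 + 129 = 590.
  i=9: a_9=1, p_9 = 1*24469 + 19119 = 43588, q_9 = 1*590 + 461 = 1051.
  i=10: a_10=2, p_10 = 2*43588 + 24469 = 111645, q_10 = 2*1051 + 590 = 2692.
  i=11: a_11=1, p_11 = 1*111645 + 43588 = 155233, q_11 = 1*2692 + 1051 = 3743.
  i=12: a_12=8, p_12 = 8*155233 + 111645 = 1353509, q_12 = 8*3743 + 2692 = 32636.
  i=13: a_13=2, p_13 = 2*1353509 + 155233 = 2862251, q_13 = 2*32636 + 3743 = 69015.
Check: 2862251^2 - 1720*69015^2 = 8192480787001 - 8192480787000 = 1, so (x, y) = (2862251, 69015) solves the equation, and by the theorem it is the least positive solution.

(x, y) = (2862251, 69015)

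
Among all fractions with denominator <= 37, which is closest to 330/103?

Expand x = 330/103 as a continued fraction with the Euclidean algorithm:
  330 = 3*103 + 21, so a_0 = 3.
  103 = 4*21 + 19, so a_1 = 4.
  21 = 1*19 + 2, so a_2 = 1.
  19 = 9*2 + 1, so a_3 = 9.
  2 = 2*1 + 0, so a_4 = 2.
so x = [3; 4, 1, 9, 2].
Convergents (p_i = a_i*p_{i-1} + p_{i-2}, q_i = a_i*q_{i-1} + q_{i-2} with p_{-2}=0, p_{-1}=1, q_{-2}=1, q_{-1}=0), until the denominator exceeds 37:
  i=0: a_0=3, p_0 = 3*1 + 0 = 3, q_0 = 3*0 + 1 = 1.
  i=1: a_1=4, p_1 = 4*3 + 1 = 13, q_1 = 4*1 + 0 = 4.
  i=2: a_2=1, p_2 = 1*13 + 3 = 16, q_2 = 1*4 + 1 = 5.
  i=3: a_3=9, p_3 = 9*16 + 13 = 157, q_3 = 9*5 + 4 = 49.
q_3 = 49 > 37, so the last convergent with denominator <= 37 is p_2/q_2 = 16/5.
The closest fraction with denominator <= 37 is either p_2/q_2 or the intermediate fraction (k*p_2 + p_1)/(k*q_2 + q_1) with the largest k >= 1 whose denominator stays <= 37; these approach x as k grows, and every other convergent or intermediate fraction in range is farther away.
Largest k: floor((37 - q_1)/q_2) = floor((37 - 4)/5) = 6.
That gives (6*16 + 13)/(6*5 + 4) = 109/34.
Compare the errors: |x - 16/5| = |330*5 - 16*103|/(103*5) = 2/515, and |x - 109/34| = |330*34 - 109*103|/(103*34) = 7/3502.
Cross-multiplying, 7*515 = 3605 < 7004 = 2*3502, so 7/3502 is smaller: the intermediate fraction 109/34 is closer to x than 16/5.

109/34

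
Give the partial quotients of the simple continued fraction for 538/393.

Run the Euclidean algorithm on 538 and 393; the successive quotients are the partial quotients a_0, a_1, ... (each step inverts the fractional part left over by the previous one):
  538 = 1*393 + 145, so a_0 = 1.
  393 = 2*145 + 103, so a_1 = 2.
  145 = 1*103 + 42, so a_2 = 1.
  103 = 2*42 + 19, so a_3 = 2.
  42 = 2*19 + 4, so a_4 = 2.
  19 = 4*4 + 3, so a_5 = 4.
  4 = 1*3 + 1, so a_6 = 1.
  3 = 3*1 + 0, so a_7 = 3.
The remainder reaches 0 after 8 divisions, so the expansion has 8 partial quotients, read off in order.

[1; 2, 1, 2, 2, 4, 1, 3]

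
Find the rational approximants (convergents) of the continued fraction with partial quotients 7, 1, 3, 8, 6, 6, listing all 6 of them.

7/1, 8/1, 31/4, 256/33, 1567/202, 9658/1245

Using the convergent recurrence p_i = a_i*p_{i-1} + p_{i-2}, q_i = a_i*q_{i-1} + q_{i-2} with p_{-2}=0, p_{-1}=1, q_{-2}=1, q_{-1}=0:
  i=0: a_0=7, p_0 = 7*1 + 0 = 7, q_0 = 7*0 + 1 = 1.
  i=1: a_1=1, p_1 = 1*7 + 1 = 8, q_1 = 1*1 + 0 = 1.
  i=2: a_2=3, p_2 = 3*8 + 7 = 31, q_2 = 3*1 + 1 = 4.
  i=3: a_3=8, p_3 = 8*31 + 8 = 256, q_3 = 8*4 + 1 = 33.
  i=4: a_4=6, p_4 = 6*256 + 31 = 1567, q_4 = 6*33 + 4 = 202.
  i=5: a_5=6, p_5 = 6*1567 + 256 = 9658, q_5 = 6*202 + 33 = 1245.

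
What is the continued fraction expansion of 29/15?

Run the Euclidean algorithm on 29 and 15; the successive quotients are the partial quotients a_0, a_1, ... (each step inverts the fractional part left over by the previous one):
  29 = 1*15 + 14, so a_0 = 1.
  15 = 1*14 + 1, so a_1 = 1.
  14 = 14*1 + 0, so a_2 = 14.
The remainder reaches 0 after 3 divisions, so the expansion has 3 partial quotients, read off in order.

[1; 1, 14]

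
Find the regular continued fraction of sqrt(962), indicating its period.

[31; (62)]

Write x_i = (sqrt(962) + m_i)/d_i with (m_0, d_0) = (0, 1). a_0 = floor(sqrt(962)) = 31, since 31^2 = 961 <= 962 < 1024 = 32^2.
Iterate m_{i+1} = d_i*a_i - m_i, d_{i+1} = (962 - m_{i+1}^2)/d_i, a_{i+1} = floor((a_0 + m_{i+1})/d_{i+1}):
  m_1 = 1*31 - 0 = 31, d_1 = (962 - 31^2)/1 = 1/1 = 1, a_1 = floor((31 + 31)/1) = 62.
  m_2 = 1*62 - 31 = 31, d_2 = (962 - 31^2)/1 = 1/1 = 1: (m_2, d_2) = (m_1, d_1) = (31, 1), so from here the quotient a_1 repeats; the period length is 1.
Hence the expansion of sqrt(962) is a_0 = 31 followed by the repeating block 62 (period 1).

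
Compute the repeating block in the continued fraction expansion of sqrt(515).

Write x_i = (sqrt(515) + m_i)/d_i with (m_0, d_0) = (0, 1). a_0 = floor(sqrt(515)) = 22, since 22^2 = 484 <= 515 < 529 = 23^2.
Iterate m_{i+1} = d_i*a_i - m_i, d_{i+1} = (515 - m_{i+1}^2)/d_i, a_{i+1} = floor((a_0 + m_{i+1})/d_{i+1}):
  m_1 = 1*22 - 0 = 22, d_1 = (515 - 22^2)/1 = 31/1 = 31, a_1 = floor((22 + 22)/31) = 1.
  m_2 = 31*1 - 22 = 9, d_2 = (515 - 9^2)/31 = 434/31 = 14, a_2 = floor((22 + 9)/14) = 2.
  m_3 = 14*2 - 9 = 19, d_3 = (515 - 19^2)/14 = 154/14 = 11, a_3 = floor((22 + 19)/11) = 3.
  m_4 = 11*3 - 19 = 14, d_4 = (515 - 14^2)/11 = 319/11 = 29, a_4 = floor((22 + 14)/29) = 1.
  m_5 = 29*1 - 14 = 15, d_5 = (515 - 15^2)/29 = 290/29 = 10, a_5 = floor((22 + 15)/10) = 3.
  m_6 = 10*3 - 15 = 15, d_6 = (515 - 15^2)/10 = 290/10 = 29, a_6 = floor((22 + 15)/29) = 1.
  m_7 = 29*1 - 15 = 14, d_7 = (515 - 14^2)/29 = 319/29 = 11, a_7 = floor((22 + 14)/11) = 3.
  m_8 = 11*3 - 14 = 19, d_8 = (515 - 19^2)/11 = 154/11 = 14, a_8 = floor((22 + 19)/14) = 2.
  m_9 = 14*2 - 19 = 9, d_9 = (515 - 9^2)/14 = 434/14 = 31, a_9 = floor((22 + 9)/31) = 1.
  m_10 = 31*1 - 9 = 22, d_10 = (515 - 22^2)/31 = 31/31 = 1, a_10 = floor((22 + 22)/1) = 44.
  m_11 = 1*44 - 22 = 22, d_11 = (515 - 22^2)/1 = 31/1 = 31: (m_11, d_11) = (m_1, d_1) = (22, 31), so from here the quotients repeat a_1, ..., a_10; the period length is 10.
Hence the expansion of sqrt(515) is a_0 = 22 followed by the repeating block 1, 2, 3, 1, 3, 1, 3, 2, 1, 44 (period 10).

[22; (1, 2, 3, 1, 3, 1, 3, 2, 1, 44)]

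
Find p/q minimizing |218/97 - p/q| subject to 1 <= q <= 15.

Expand x = 218/97 as a continued fraction with the Euclidean algorithm:
  218 = 2*97 + 24, so a_0 = 2.
  97 = 4*24 + 1, so a_1 = 4.
  24 = 24*1 + 0, so a_2 = 24.
so x = [2; 4, 24].
Convergents (p_i = a_i*p_{i-1} + p_{i-2}, q_i = a_i*q_{i-1} + q_{i-2} with p_{-2}=0, p_{-1}=1, q_{-2}=1, q_{-1}=0), until the denominator exceeds 15:
  i=0: a_0=2, p_0 = 2*1 + 0 = 2, q_0 = 2*0 + 1 = 1.
  i=1: a_1=4, p_1 = 4*2 + 1 = 9, q_1 = 4*1 + 0 = 4.
  i=2: a_2=24, p_2 = 24*9 + 2 = 218, q_2 = 24*4 + 1 = 97.
q_2 = 97 > 15, so the last convergent with denominator <= 15 is p_1/q_1 = 9/4.
The closest fraction with denominator <= 15 is either p_1/q_1 or the intermediate fraction (k*p_1 + p_0)/(k*q_1 + q_0) with the largest k >= 1 whose denominator stays <= 15; these approach x as k grows, and every other convergent or intermediate fraction in range is farther away.
Largest k: floor((15 - q_0)/q_1) = floor((15 - 1)/4) = 3.
That gives (3*9 + 2)/(3*4 + 1) = 29/13.
Compare the errors: |x - 9/4| = |218*4 - 9*97|/(97*4) = 1/388, and |x - 29/13| = |218*13 - 29*97|/(97*13) = 21/1261.
Cross-multiplying, 1*1261 = 1261 < 8148 = 21*388, so 1/388 is smaller: the convergent 9/4 is closer to x than 29/13.

9/4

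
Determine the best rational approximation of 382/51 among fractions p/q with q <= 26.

15/2

Expand x = 382/51 as a continued fraction with the Euclidean algorithm:
  382 = 7*51 + 25, so a_0 = 7.
  51 = 2*25 + 1, so a_1 = 2.
  25 = 25*1 + 0, so a_2 = 25.
so x = [7; 2, 25].
Convergents (p_i = a_i*p_{i-1} + p_{i-2}, q_i = a_i*q_{i-1} + q_{i-2} with p_{-2}=0, p_{-1}=1, q_{-2}=1, q_{-1}=0), until the denominator exceeds 26:
  i=0: a_0=7, p_0 = 7*1 + 0 = 7, q_0 = 7*0 + 1 = 1.
  i=1: a_1=2, p_1 = 2*7 + 1 = 15, q_1 = 2*1 + 0 = 2.
  i=2: a_2=25, p_2 = 25*15 + 7 = 382, q_2 = 25*2 + 1 = 51.
q_2 = 51 > 26, so the last convergent with denominator <= 26 is p_1/q_1 = 15/2.
The closest fraction with denominator <= 26 is either p_1/q_1 or the intermediate fraction (k*p_1 + p_0)/(k*q_1 + q_0) with the largest k >= 1 whose denominator stays <= 26; these approach x as k grows, and every other convergent or intermediate fraction in range is farther away.
Largest k: floor((26 - q_0)/q_1) = floor((26 - 1)/2) = 12.
That gives (12*15 + 7)/(12*2 + 1) = 187/25.
Compare the errors: |x - 15/2| = |382*2 - 15*51|/(51*2) = 1/102, and |x - 187/25| = |382*25 - 187*51|/(51*25) = 13/1275.
Cross-multiplying, 1*1275 = 1275 < 1326 = 13*102, so 1/102 is smaller: the convergent 15/2 is closer to x than 187/25.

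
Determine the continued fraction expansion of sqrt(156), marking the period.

Write x_i = (sqrt(156) + m_i)/d_i with (m_0, d_0) = (0, 1). a_0 = floor(sqrt(156)) = 12, since 12^2 = 144 <= 156 < 169 = 13^2.
Iterate m_{i+1} = d_i*a_i - m_i, d_{i+1} = (156 - m_{i+1}^2)/d_i, a_{i+1} = floor((a_0 + m_{i+1})/d_{i+1}):
  m_1 = 1*12 - 0 = 12, d_1 = (156 - 12^2)/1 = 12/1 = 12, a_1 = floor((12 + 12)/12) = 2.
  m_2 = 12*2 - 12 = 12, d_2 = (156 - 12^2)/12 = 12/12 = 1, a_2 = floor((12 + 12)/1) = 24.
  m_3 = 1*24 - 12 = 12, d_3 = (156 - 12^2)/1 = 12/1 = 12: (m_3, d_3) = (m_1, d_1) = (12, 12), so from here the quotients repeat a_1, a_2; the period length is 2.
Hence the expansion of sqrt(156) is a_0 = 12 followed by the repeating block 2, 24 (period 2).

[12; (2, 24)]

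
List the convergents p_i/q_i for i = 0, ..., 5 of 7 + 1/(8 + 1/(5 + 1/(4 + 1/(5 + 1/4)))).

Using the convergent recurrence p_i = a_i*p_{i-1} + p_{i-2}, q_i = a_i*q_{i-1} + q_{i-2} with p_{-2}=0, p_{-1}=1, q_{-2}=1, q_{-1}=0:
  i=0: a_0=7, p_0 = 7*1 + 0 = 7, q_0 = 7*0 + 1 = 1.
  i=1: a_1=8, p_1 = 8*7 + 1 = 57, q_1 = 8*1 + 0 = 8.
  i=2: a_2=5, p_2 = 5*57 + 7 = 292, q_2 = 5*8 + 1 = 41.
  i=3: a_3=4, p_3 = 4*292 + 57 = 1225, q_3 = 4*41 + 8 = 172.
  i=4: a_4=5, p_4 = 5*1225 + 292 = 6417, q_4 = 5*172 + 41 = 901.
  i=5: a_5=4, p_5 = 4*6417 + 1225 = 26893, q_5 = 4*901 + 172 = 3776.

7/1, 57/8, 292/41, 1225/172, 6417/901, 26893/3776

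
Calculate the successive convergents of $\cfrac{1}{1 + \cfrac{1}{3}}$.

0/1, 1/1, 3/4

Using the convergent recurrence p_i = a_i*p_{i-1} + p_{i-2}, q_i = a_i*q_{i-1} + q_{i-2} with p_{-2}=0, p_{-1}=1, q_{-2}=1, q_{-1}=0:
  i=0: a_0=0, p_0 = 0*1 + 0 = 0, q_0 = 0*0 + 1 = 1.
  i=1: a_1=1, p_1 = 1*0 + 1 = 1, q_1 = 1*1 + 0 = 1.
  i=2: a_2=3, p_2 = 3*1 + 0 = 3, q_2 = 3*1 + 1 = 4.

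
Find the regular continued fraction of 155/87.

[1; 1, 3, 1, 1, 2, 1, 2]

Run the Euclidean algorithm on 155 and 87; the successive quotients are the partial quotients a_0, a_1, ... (each step inverts the fractional part left over by the previous one):
  155 = 1*87 + 68, so a_0 = 1.
  87 = 1*68 + 19, so a_1 = 1.
  68 = 3*19 + 11, so a_2 = 3.
  19 = 1*11 + 8, so a_3 = 1.
  11 = 1*8 + 3, so a_4 = 1.
  8 = 2*3 + 2, so a_5 = 2.
  3 = 1*2 + 1, so a_6 = 1.
  2 = 2*1 + 0, so a_7 = 2.
The remainder reaches 0 after 8 divisions, so the expansion has 8 partial quotients, read off in order.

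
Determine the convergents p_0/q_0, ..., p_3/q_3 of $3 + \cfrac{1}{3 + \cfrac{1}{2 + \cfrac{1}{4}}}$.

Using the convergent recurrence p_i = a_i*p_{i-1} + p_{i-2}, q_i = a_i*q_{i-1} + q_{i-2} with p_{-2}=0, p_{-1}=1, q_{-2}=1, q_{-1}=0:
  i=0: a_0=3, p_0 = 3*1 + 0 = 3, q_0 = 3*0 + 1 = 1.
  i=1: a_1=3, p_1 = 3*3 + 1 = 10, q_1 = 3*1 + 0 = 3.
  i=2: a_2=2, p_2 = 2*10 + 3 = 23, q_2 = 2*3 + 1 = 7.
  i=3: a_3=4, p_3 = 4*23 + 10 = 102, q_3 = 4*7 + 3 = 31.

3/1, 10/3, 23/7, 102/31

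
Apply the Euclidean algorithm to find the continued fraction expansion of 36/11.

[3; 3, 1, 2]

Run the Euclidean algorithm on 36 and 11; the successive quotients are the partial quotients a_0, a_1, ... (each step inverts the fractional part left over by the previous one):
  36 = 3*11 + 3, so a_0 = 3.
  11 = 3*3 + 2, so a_1 = 3.
  3 = 1*2 + 1, so a_2 = 1.
  2 = 2*1 + 0, so a_3 = 2.
The remainder reaches 0 after 4 divisions, so the expansion has 4 partial quotients, read off in order.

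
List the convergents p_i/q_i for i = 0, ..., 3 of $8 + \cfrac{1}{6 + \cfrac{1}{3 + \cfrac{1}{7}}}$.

8/1, 49/6, 155/19, 1134/139

Using the convergent recurrence p_i = a_i*p_{i-1} + p_{i-2}, q_i = a_i*q_{i-1} + q_{i-2} with p_{-2}=0, p_{-1}=1, q_{-2}=1, q_{-1}=0:
  i=0: a_0=8, p_0 = 8*1 + 0 = 8, q_0 = 8*0 + 1 = 1.
  i=1: a_1=6, p_1 = 6*8 + 1 = 49, q_1 = 6*1 + 0 = 6.
  i=2: a_2=3, p_2 = 3*49 + 8 = 155, q_2 = 3*6 + 1 = 19.
  i=3: a_3=7, p_3 = 7*155 + 49 = 1134, q_3 = 7*19 + 6 = 139.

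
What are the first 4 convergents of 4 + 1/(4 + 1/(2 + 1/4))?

4/1, 17/4, 38/9, 169/40

Using the convergent recurrence p_i = a_i*p_{i-1} + p_{i-2}, q_i = a_i*q_{i-1} + q_{i-2} with p_{-2}=0, p_{-1}=1, q_{-2}=1, q_{-1}=0:
  i=0: a_0=4, p_0 = 4*1 + 0 = 4, q_0 = 4*0 + 1 = 1.
  i=1: a_1=4, p_1 = 4*4 + 1 = 17, q_1 = 4*1 + 0 = 4.
  i=2: a_2=2, p_2 = 2*17 + 4 = 38, q_2 = 2*4 + 1 = 9.
  i=3: a_3=4, p_3 = 4*38 + 17 = 169, q_3 = 4*9 + 4 = 40.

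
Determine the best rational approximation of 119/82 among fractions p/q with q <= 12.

Expand x = 119/82 as a continued fraction with the Euclidean algorithm:
  119 = 1*82 + 37, so a_0 = 1.
  82 = 2*37 + 8, so a_1 = 2.
  37 = 4*8 + 5, so a_2 = 4.
  8 = 1*5 + 3, so a_3 = 1.
  5 = 1*3 + 2, so a_4 = 1.
  3 = 1*2 + 1, so a_5 = 1.
  2 = 2*1 + 0, so a_6 = 2.
so x = [1; 2, 4, 1, 1, 1, 2].
Convergents (p_i = a_i*p_{i-1} + p_{i-2}, q_i = a_i*q_{i-1} + q_{i-2} with p_{-2}=0, p_{-1}=1, q_{-2}=1, q_{-1}=0), until the denominator exceeds 12:
  i=0: a_0=1, p_0 = 1*1 + 0 = 1, q_0 = 1*0 + 1 = 1.
  i=1: a_1=2, p_1 = 2*1 + 1 = 3, q_1 = 2*1 + 0 = 2.
  i=2: a_2=4, p_2 = 4*3 + 1 = 13, q_2 = 4*2 + 1 = 9.
  i=3: a_3=1, p_3 = 1*13 + 3 = 16, q_3 = 1*9 + 2 = 11.
  i=4: a_4=1, p_4 = 1*16 + 13 = 29, q_4 = 1*11 + 9 = 20.
q_4 = 20 > 12, so the last convergent with denominator <= 12 is p_3/q_3 = 16/11.
The closest fraction with denominator <= 12 is either p_3/q_3 or the intermediate fraction (k*p_3 + p_2)/(k*q_3 + q_2) with the largest k >= 1 whose denominator stays <= 12; these approach x as k grows, and every other convergent or intermediate fraction in range is farther away.
Largest k: floor((12 - q_2)/q_3) = floor((12 - 9)/11) = 0.
Since k = 0, no intermediate fraction beyond p_3/q_3 has denominator <= 12, so the convergent 16/11 is the closest (its error is |119*11 - 16*82|/(82*11) = 3/902).

16/11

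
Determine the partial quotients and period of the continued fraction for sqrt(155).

Write x_i = (sqrt(155) + m_i)/d_i with (m_0, d_0) = (0, 1). a_0 = floor(sqrt(155)) = 12, since 12^2 = 144 <= 155 < 169 = 13^2.
Iterate m_{i+1} = d_i*a_i - m_i, d_{i+1} = (155 - m_{i+1}^2)/d_i, a_{i+1} = floor((a_0 + m_{i+1})/d_{i+1}):
  m_1 = 1*12 - 0 = 12, d_1 = (155 - 12^2)/1 = 11/1 = 11, a_1 = floor((12 + 12)/11) = 2.
  m_2 = 11*2 - 12 = 10, d_2 = (155 - 10^2)/11 = 55/11 = 5, a_2 = floor((12 + 10)/5) = 4.
  m_3 = 5*4 - 10 = 10, d_3 = (155 - 10^2)/5 = 55/5 = 11, a_3 = floor((12 + 10)/11) = 2.
  m_4 = 11*2 - 10 = 12, d_4 = (155 - 12^2)/11 = 11/11 = 1, a_4 = floor((12 + 12)/1) = 24.
  m_5 = 1*24 - 12 = 12, d_5 = (155 - 12^2)/1 = 11/1 = 11: (m_5, d_5) = (m_1, d_1) = (12, 11), so from here the quotients repeat a_1, ..., a_4; the period length is 4.
Hence the expansion of sqrt(155) is a_0 = 12 followed by the repeating block 2, 4, 2, 24 (period 4).

[12; (2, 4, 2, 24)]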